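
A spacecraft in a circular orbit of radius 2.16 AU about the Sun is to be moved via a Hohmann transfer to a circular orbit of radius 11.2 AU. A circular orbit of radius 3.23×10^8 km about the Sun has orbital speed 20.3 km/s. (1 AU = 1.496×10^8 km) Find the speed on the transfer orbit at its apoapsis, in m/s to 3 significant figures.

From the circular-orbit relation v² = μ/r at r = 3.23×10^8 km: μ = v²r = (20.3)² × 3.23×10^8 = 1.33105×10^11 km³/s².
In km: r₁ = 2.16 × 1.496×10^8 = 3.23136×10^8 km; r₂ = 11.2 × 1.496×10^8 = 1.67552×10^9 km.
Transfer-ellipse semi-major axis a_t = (r₁ + r₂)/2 = (3.23136×10^8 + 1.67552×10^9)/2 = 9.99328×10^8 km.
The apoapsis of the transfer ellipse is at r = 1.67552×10^9 km.
Vis-viva: v = √[μ(2/r − 1/a_t)] = √[1.33105×10^11 × (2/1.67552×10^9 − 1/9.99328×10^8)] = 5.068 km/s.

v = 5070 m/s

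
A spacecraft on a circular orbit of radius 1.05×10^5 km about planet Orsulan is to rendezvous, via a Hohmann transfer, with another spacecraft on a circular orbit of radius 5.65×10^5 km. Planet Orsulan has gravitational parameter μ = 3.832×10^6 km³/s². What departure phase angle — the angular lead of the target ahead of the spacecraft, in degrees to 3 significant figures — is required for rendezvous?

Transfer-ellipse semi-major axis a_t = (r₁ + r₂)/2 = (1.050×10^5 + 5.650×10^5)/2 = 3.350×10^5 km.
Transfer time t = π√(a_t³/μ) = 3.112×10^5 s.
Target angular speed ω₂ = √(μ/r₂³) = 4.609×10^-6 rad/s.
Angle swept by the target during transfer: ω₂·t = 1.4343 rad = 82.18°.
Arrival is 180° from departure on the ellipse, so φ = 180° − 82.18° = 97.8°.

φ = 97.8°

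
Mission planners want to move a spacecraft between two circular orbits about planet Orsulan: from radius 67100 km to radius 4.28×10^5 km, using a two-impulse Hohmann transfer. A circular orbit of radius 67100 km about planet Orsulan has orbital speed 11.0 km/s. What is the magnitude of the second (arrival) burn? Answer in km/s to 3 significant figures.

From the circular-orbit relation v² = μ/r at r = 67100 km: μ = v²r = (11.0)² × 67100 = 8.11910×10^6 km³/s².
The Hohmann ellipse has a_t = (r₁ + r₂)/2 = 2.4755×10^5 km.
Circular speed at r = 4.280×10^5 km: v_c = √(μ/r) = 4.3554 km/s.
Transfer-orbit speed at the same r (vis-viva, a = a_t): v_t = √[μ(2/r − 1/a_t)] = 2.2676 km/s.
Δv₂ = |v_t − v_c| = |2.2676 − 4.3554| = 2.088 km/s.

Δv₂ = 2.09 km/s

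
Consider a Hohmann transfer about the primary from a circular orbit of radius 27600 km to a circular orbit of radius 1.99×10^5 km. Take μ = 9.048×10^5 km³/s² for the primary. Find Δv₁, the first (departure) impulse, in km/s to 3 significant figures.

Δv₁ = 1.86 km/s

The Hohmann ellipse has a_t = (r₁ + r₂)/2 = 1.133×10^5 km.
Circular speed at r = 27600 km: v_c = √(μ/r) = 5.726 km/s.
Transfer-orbit speed at the same r (vis-viva, a = a_t): v_t = √[μ(2/r − 1/a_t)] = 7.588 km/s.
Δv₁ = |v_t − v_c| = |7.588 − 5.726| = 1.862 km/s.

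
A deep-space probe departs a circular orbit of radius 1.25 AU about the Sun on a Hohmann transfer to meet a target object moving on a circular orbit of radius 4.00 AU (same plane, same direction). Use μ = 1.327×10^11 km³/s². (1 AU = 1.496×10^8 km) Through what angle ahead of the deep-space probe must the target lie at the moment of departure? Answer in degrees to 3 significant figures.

φ = 84.3°

In km: r₁ = 1.25 × 1.496×10^8 = 1.870×10^8 km; r₂ = 4.00 × 1.496×10^8 = 5.984×10^8 km.
The Hohmann ellipse has a_t = (r₁ + r₂)/2 = 3.927×10^8 km.
Transfer time t = π√(a_t³/μ) = 6.71129×10^7 s.
The target's mean motion on its circular orbit is ω₂ = √(μ/r₂³) = 2.48856×10^-8 rad/s.
Angle swept by the target during transfer: ω₂·t = 1.6701 rad = 95.69°.
The deep-space probe traverses 180° on the transfer ellipse, so the target must lead by 180° − 95.69° = 84.3°.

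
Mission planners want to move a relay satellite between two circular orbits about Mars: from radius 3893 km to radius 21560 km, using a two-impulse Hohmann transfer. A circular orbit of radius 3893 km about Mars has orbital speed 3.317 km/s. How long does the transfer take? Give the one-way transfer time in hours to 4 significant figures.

t = 6.054 hours

From the circular-orbit relation v² = μ/r at r = 3893 km: μ = v²r = (3.317)² × 3893 = 42832.7 km³/s².
Semi-major axis of the transfer orbit: a_t = (3893 + 21560)/2 = 12726.5 km.
Half the transfer-orbit period gives t = π√(a_t³/μ) = 21793 s.
Converting: 21793 s ÷ 3600 s/hour = 6.054 hours.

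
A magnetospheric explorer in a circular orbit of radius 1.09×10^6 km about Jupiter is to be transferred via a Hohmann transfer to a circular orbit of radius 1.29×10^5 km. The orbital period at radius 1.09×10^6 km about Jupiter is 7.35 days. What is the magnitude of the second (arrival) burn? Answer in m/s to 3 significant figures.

Δv₂ = 10600 m/s

From Kepler's third law T² = 4π²r³/μ at r = 1.09×10^6 km, T = 7.35 days = 7.35 × 86400 s = 6.3504×10^5 s: μ = 4π²r³/T² = 1.26776×10^8 km³/s².
Semi-major axis of the transfer orbit: a_t = (1.090×10^6 + 1.290×10^5)/2 = 6.095×10^5 km.
On the circular orbit at r = 1.290×10^5 km, v_c = √(μ/r) = 31.35 km/s.
Transfer-orbit speed at the same r (vis-viva, a = a_t): v_t = √[μ(2/r − 1/a_t)] = 41.92 km/s.
Δv₂ = |v_t − v_c| = |41.92 − 31.35| = 10.57 km/s.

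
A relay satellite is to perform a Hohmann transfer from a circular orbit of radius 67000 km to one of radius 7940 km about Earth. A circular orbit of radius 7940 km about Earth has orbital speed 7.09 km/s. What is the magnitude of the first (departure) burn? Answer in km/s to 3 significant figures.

From the circular-orbit relation v² = μ/r at r = 7940 km: μ = v²r = (7.09)² × 7940 = 3.99129×10^5 km³/s².
The Hohmann ellipse has a_t = (r₁ + r₂)/2 = 37470 km.
Circular speed at r = 67000 km: v_c = √(μ/r) = 2.441 km/s.
Vis-viva on the transfer ellipse at r = 67000 km gives v_t = √[μ(2/r − 1/a_t)] = 1.124 km/s.
Δv₁ = |v_t − v_c| = |1.124 − 2.441| = 1.317 km/s.

Δv₁ = 1.32 km/s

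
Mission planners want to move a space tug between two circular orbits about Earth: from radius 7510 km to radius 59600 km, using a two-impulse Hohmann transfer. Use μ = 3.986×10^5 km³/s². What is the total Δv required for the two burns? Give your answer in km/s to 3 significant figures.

The Hohmann ellipse has a_t = (r₁ + r₂)/2 = 33555 km.
Circular speed at r₁: v₁ = √(μ/r₁) = √(3.986×10^5/7510) = 7.285 km/s.
On the transfer ellipse at r₁, vis-viva equation gives v_p = √[μ(2/r₁ − 1/a_t)] = 9.709 km/s.
First burn Δv₁ = |v_p − v₁| = 2.424 km/s.
Circular speed at r₂: v₂ = √(μ/r₂) = 2.586 km/s.
Transfer-orbit speed at r₂: v_a = √[μ(2/r₂ − 1/a_t)] = 1.223 km/s.
Second burn Δv₂ = |v₂ − v_a| = 1.363 km/s.
Δv = Δv₁ + Δv₂ = 2.424 + 1.363 = 3.787 km/s.

Δv = 3.79 km/s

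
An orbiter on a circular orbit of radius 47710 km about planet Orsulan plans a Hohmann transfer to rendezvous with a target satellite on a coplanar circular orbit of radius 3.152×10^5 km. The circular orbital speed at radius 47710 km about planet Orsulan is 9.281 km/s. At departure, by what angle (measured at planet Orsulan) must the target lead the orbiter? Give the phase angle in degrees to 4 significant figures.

φ = 101.4°

From the circular-orbit relation v² = μ/r at r = 47710 km: μ = v²r = (9.281)² × 47710 = 4.10959×10^6 km³/s².
Transfer-ellipse semi-major axis a_t = (r₁ + r₂)/2 = (47710 + 3.152×10^5)/2 = 1.81455×10^5 km.
The half-period of the transfer ellipse is t = π√(a_t³/μ) = 1.19785×10^5 s.
Target angular speed ω₂ = √(μ/r₂³) = 1.14557×10^-5 rad/s.
Angle swept by the target during transfer: ω₂·t = 1.3722 rad = 78.62°.
Arrival is 180° from departure on the ellipse, so φ = 180° − 78.62° = 101.4°.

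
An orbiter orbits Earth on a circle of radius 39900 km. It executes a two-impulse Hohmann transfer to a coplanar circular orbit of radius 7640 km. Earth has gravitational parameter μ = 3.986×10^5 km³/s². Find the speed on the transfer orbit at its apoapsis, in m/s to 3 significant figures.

Semi-major axis of the transfer orbit: a_t = (39900 + 7640)/2 = 23770 km.
At apoapsis, r = 39900 km.
From the vis-viva equation, v = √[μ(2/r − 1/a_t)] = 1.792 km/s.

v = 1790 m/s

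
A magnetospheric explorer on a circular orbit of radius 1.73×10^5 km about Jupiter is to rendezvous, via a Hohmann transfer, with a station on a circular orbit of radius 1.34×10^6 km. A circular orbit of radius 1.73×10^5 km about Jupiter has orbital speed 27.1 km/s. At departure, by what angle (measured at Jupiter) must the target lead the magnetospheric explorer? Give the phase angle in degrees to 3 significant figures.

φ = 104°

From the circular-orbit relation v² = μ/r at r = 1.73×10^5 km: μ = v²r = (27.1)² × 1.73×10^5 = 1.27053×10^8 km³/s².
Transfer-ellipse semi-major axis a_t = (r₁ + r₂)/2 = (1.730×10^5 + 1.340×10^6)/2 = 7.565×10^5 km.
The half-period of the transfer ellipse is t = π√(a_t³/μ) = 1.8339×10^5 s.
The target's mean motion on its circular orbit is ω₂ = √(μ/r₂³) = 7.2667×10^-6 rad/s.
Angle swept by the target during transfer: ω₂·t = 1.3326 rad = 76.35°.
The magnetospheric explorer traverses 180° on the transfer ellipse, so the target must lead by 180° − 76.35° = 104°.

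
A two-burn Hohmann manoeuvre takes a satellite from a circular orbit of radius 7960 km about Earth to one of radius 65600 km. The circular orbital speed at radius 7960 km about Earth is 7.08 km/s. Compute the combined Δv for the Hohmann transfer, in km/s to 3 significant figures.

Δv = 3.69 km/s

From the circular-orbit relation v² = μ/r at r = 7960 km: μ = v²r = (7.08)² × 7960 = 3.99006×10^5 km³/s².
Transfer-ellipse semi-major axis a_t = (r₁ + r₂)/2 = (7960 + 65600)/2 = 36780 km.
Circular speed at r₁: v₁ = √(μ/r₁) = √(3.99006×10^5/7960) = 7.080 km/s.
On the transfer ellipse at r₁, v² = μ(2/r − 1/a) gives v_p = √[μ(2/r₁ − 1/a_t)] = 9.455 km/s.
First burn Δv₁ = |v_p − v₁| = 2.375 km/s.
Circular speed at r₂: v₂ = √(μ/r₂) = 2.466 km/s.
Transfer-orbit speed at r₂: v_a = √[μ(2/r₂ − 1/a_t)] = 1.147 km/s.
Second burn Δv₂ = |v₂ − v_a| = 1.319 km/s.
Total Δv = Δv₁ + Δv₂ = 3.694 km/s.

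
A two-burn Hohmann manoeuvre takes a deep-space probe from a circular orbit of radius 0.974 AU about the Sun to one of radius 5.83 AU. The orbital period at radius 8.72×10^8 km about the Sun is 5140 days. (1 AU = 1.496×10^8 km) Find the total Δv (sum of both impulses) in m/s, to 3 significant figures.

Δv = 15100 m/s

From Kepler's third law T² = 4π²r³/μ at r = 8.72×10^8 km, T = 5140 days = 5140 × 86400 s = 4.44096×10^8 s: μ = 4π²r³/T² = 1.32726×10^11 km³/s².
In km: r₁ = 0.974 × 1.496×10^8 = 1.457104×10^8 km; r₂ = 5.83 × 1.496×10^8 = 8.72168×10^8 km.
Transfer-ellipse semi-major axis a_t = (r₁ + r₂)/2 = (1.457104×10^8 + 8.72168×10^8)/2 = 5.089392×10^8 km.
Circular speed at r₁: v₁ = √(μ/r₁) = √(1.32726×10^11/1.457104×10^8) = 30.181 km/s.
Transfer-orbit speed at r₁ (vis-viva): v_p = √[μ(2/r₁ − 1/a_t)] = 39.509 km/s.
First burn Δv₁ = |v_p − v₁| = 9.328 km/s.
At r₂, v₂ = √(μ/r₂) = 12.336 km/s.
Transfer-orbit speed at r₂: v_a = √[μ(2/r₂ − 1/a_t)] = 6.6007 km/s.
Second burn Δv₂ = |v₂ − v_a| = 5.735 km/s.
Δv = Δv₁ + Δv₂ = 9.328 + 5.735 = 15.06 km/s.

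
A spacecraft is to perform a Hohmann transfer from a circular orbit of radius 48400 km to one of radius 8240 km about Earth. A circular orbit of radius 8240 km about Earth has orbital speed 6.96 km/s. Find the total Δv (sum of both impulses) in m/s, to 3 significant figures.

From the circular-orbit relation v² = μ/r at r = 8240 km: μ = v²r = (6.96)² × 8240 = 3.99159×10^5 km³/s².
The Hohmann ellipse has a_t = (r₁ + r₂)/2 = 28320 km.
At r₁ the circular-orbit speed is v₁ = √(μ/r₁) = 2.872 km/s.
On the transfer ellipse at r₁, vis-viva equation gives v_a = √[μ(2/r₁ − 1/a_t)] = 1.549 km/s.
First burn Δv₁ = |v_a − v₁| = 1.323 km/s.
Circular speed at r₂: v₂ = √(μ/r₂) = 6.960 km/s.
Transfer-orbit speed at r₂: v_p = √[μ(2/r₂ − 1/a_t)] = 9.099 km/s.
Second burn Δv₂ = |v₂ − v_p| = 2.139 km/s.
Total Δv = Δv₁ + Δv₂ = 3.462 km/s.

Δv = 3460 m/s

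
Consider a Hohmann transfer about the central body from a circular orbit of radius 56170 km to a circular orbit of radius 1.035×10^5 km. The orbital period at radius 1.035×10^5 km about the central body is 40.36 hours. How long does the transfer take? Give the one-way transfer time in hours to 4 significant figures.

t = 13.67 hours

From Kepler's third law T² = 4π²r³/μ at r = 1.035×10^5 km, T = 40.36 hours = 40.36 × 3600 s = 1.45296×10^5 s: μ = 4π²r³/T² = 2.07335×10^6 km³/s².
Semi-major axis of the transfer orbit: a_t = (56170 + 1.035×10^5)/2 = 79835 km.
Transfer time t = π√(a_t³/μ) = π√((79835)³ / 2.07335×10^6) = 49220 s.
Converting: 49220 s ÷ 3600 s/hour = 13.67 hours.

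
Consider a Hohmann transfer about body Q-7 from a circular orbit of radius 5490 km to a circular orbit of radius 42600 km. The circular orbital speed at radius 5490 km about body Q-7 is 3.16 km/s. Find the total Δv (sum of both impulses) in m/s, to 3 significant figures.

From the circular-orbit relation v² = μ/r at r = 5490 km: μ = v²r = (3.16)² × 5490 = 54820.9 km³/s².
Semi-major axis of the transfer orbit: a_t = (5490 + 42600)/2 = 24045 km.
Circular speed at r₁: v₁ = √(μ/r₁) = √(54820.9/5490) = 3.160 km/s.
On the transfer ellipse at r₁, v² = μ(2/r − 1/a) gives v_p = √[μ(2/r₁ − 1/a_t)] = 4.206 km/s.
First burn Δv₁ = |v_p − v₁| = 1.046 km/s.
At r₂, v₂ = √(μ/r₂) = 1.13441 km/s.
Transfer-orbit speed at r₂: v_a = √[μ(2/r₂ − 1/a_t)] = 0.542054 km/s.
Second burn Δv₂ = |v₂ − v_a| = 0.5924 km/s.
Total Δv = Δv₁ + Δv₂ = 1.638 km/s.

Δv = 1640 m/s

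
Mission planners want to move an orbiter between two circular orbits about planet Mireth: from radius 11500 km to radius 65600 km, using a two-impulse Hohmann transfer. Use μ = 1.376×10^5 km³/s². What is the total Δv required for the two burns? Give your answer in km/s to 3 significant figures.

Δv = 1.71 km/s

Semi-major axis of the transfer orbit: a_t = (11500 + 65600)/2 = 38550 km.
At r₁ the circular-orbit speed is v₁ = √(μ/r₁) = 3.45908 km/s.
On the transfer ellipse at r₁, v² = μ(2/r − 1/a) gives v_p = √[μ(2/r₁ − 1/a_t)] = 4.51232 km/s.
First burn Δv₁ = |v_p − v₁| = 1.05324 km/s.
At r₂, v₂ = √(μ/r₂) = 1.448296 km/s.
Transfer-orbit speed at r₂: v_a = √[μ(2/r₂ − 1/a_t)] = 0.7910320 km/s.
Second burn Δv₂ = |v₂ − v_a| = 0.657264 km/s.
Total Δv = Δv₁ + Δv₂ = 1.711 km/s.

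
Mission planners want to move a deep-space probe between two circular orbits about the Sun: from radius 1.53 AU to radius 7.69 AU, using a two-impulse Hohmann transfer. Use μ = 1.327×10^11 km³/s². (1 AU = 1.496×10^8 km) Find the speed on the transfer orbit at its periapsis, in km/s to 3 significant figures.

v = 31.1 km/s

In km: r₁ = 1.53 × 1.496×10^8 = 2.28888×10^8 km; r₂ = 7.69 × 1.496×10^8 = 1.150424×10^9 km.
The Hohmann ellipse has a_t = (r₁ + r₂)/2 = 6.89656×10^8 km.
At periapsis, r = 2.28888×10^8 km.
Applying v² = μ(2/r − 1/a_t): v = 31.10 km/s.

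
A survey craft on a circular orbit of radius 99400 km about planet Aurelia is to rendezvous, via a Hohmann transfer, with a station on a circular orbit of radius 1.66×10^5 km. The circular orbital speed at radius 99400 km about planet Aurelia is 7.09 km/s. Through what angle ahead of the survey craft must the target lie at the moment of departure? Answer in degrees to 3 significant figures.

φ = 51.3°

From the circular-orbit relation v² = μ/r at r = 99400 km: μ = v²r = (7.09)² × 99400 = 4.99665×10^6 km³/s².
Transfer-ellipse semi-major axis a_t = (r₁ + r₂)/2 = (99400 + 1.660×10^5)/2 = 1.327×10^5 km.
Transfer time t = π√(a_t³/μ) = 67940 s.
The target's mean motion on its circular orbit is ω₂ = √(μ/r₂³) = 3.305×10^-5 rad/s.
Angle swept by the target during transfer: ω₂·t = 2.2454 rad = 128.7°.
The survey craft traverses 180° on the transfer ellipse, so the target must lead by 180° − 128.7° = 51.3°.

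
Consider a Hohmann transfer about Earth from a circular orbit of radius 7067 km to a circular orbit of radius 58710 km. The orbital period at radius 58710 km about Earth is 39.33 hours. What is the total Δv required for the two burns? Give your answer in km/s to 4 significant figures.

From Kepler's third law T² = 4π²r³/μ at r = 58710 km, T = 39.33 hours = 39.33 × 3600 s = 1.41588×10^5 s: μ = 4π²r³/T² = 3.98514×10^5 km³/s².
The Hohmann ellipse has a_t = (r₁ + r₂)/2 = 32888.5 km.
At r₁ the circular-orbit speed is v₁ = √(μ/r₁) = 7.50938 km/s.
Transfer-orbit speed at r₁ (vis-viva): v_p = √[μ(2/r₁ − 1/a_t)] = 10.0332 km/s.
First burn Δv₁ = |v_p − v₁| = 2.5238 km/s.
Circular speed at r₂: v₂ = √(μ/r₂) = 2.6053 km/s.
Transfer-orbit speed at r₂: v_a = √[μ(2/r₂ − 1/a_t)] = 1.2077 km/s.
Second burn Δv₂ = |v₂ − v_a| = 1.3976 km/s.
Δv = Δv₁ + Δv₂ = 2.5238 + 1.3976 = 3.921 km/s.

Δv = 3.921 km/s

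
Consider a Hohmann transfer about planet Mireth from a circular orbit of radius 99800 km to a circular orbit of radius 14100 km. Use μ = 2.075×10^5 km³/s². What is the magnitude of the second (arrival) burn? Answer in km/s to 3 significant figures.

Δv₂ = 1.24 km/s

Transfer-ellipse semi-major axis a_t = (r₁ + r₂)/2 = (99800 + 14100)/2 = 56950 km.
Circular speed at r = 14100 km: v_c = √(μ/r) = 3.836 km/s.
Transfer-orbit speed at the same r (vis-viva, a = a_t): v_t = √[μ(2/r − 1/a_t)] = 5.078 km/s.
Δv₂ = |v_t − v_c| = |5.078 − 3.836| = 1.242 km/s.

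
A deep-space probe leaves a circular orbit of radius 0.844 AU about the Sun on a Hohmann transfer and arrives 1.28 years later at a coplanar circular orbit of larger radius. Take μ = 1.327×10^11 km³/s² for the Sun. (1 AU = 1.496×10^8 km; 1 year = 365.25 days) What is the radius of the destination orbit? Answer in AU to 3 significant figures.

r₂ = 2.90 AU

In km: r₁ = 0.844 × 1.496×10^8 = 1.262624×10^8 km.
Transfer time t = 1.28 years × 365.25 × 86400 s = 4.0393728×10^7 s, and t = π√(a_t³/μ).
So a_t = (μ t²/π²)^(1/3) = (1.327×10^11 × (4.0393728×10^7)² / π²)^(1/3) = 2.7994×10^8 km.
Since a_t = (r₁ + r₂)/2, r₂ = 2a_t − r₁ = 2×2.7994×10^8 − 1.262624×10^8 = 4.336176×10^8 km.
In AU: r₂ = 4.336176×10^8 / 1.496×10^8 = 2.90 AU.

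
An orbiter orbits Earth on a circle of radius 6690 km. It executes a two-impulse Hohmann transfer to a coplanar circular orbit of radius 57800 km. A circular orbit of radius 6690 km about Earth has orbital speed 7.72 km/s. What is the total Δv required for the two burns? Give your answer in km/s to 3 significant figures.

From the circular-orbit relation v² = μ/r at r = 6690 km: μ = v²r = (7.72)² × 6690 = 3.98713×10^5 km³/s².
Transfer-ellipse semi-major axis a_t = (r₁ + r₂)/2 = (6690 + 57800)/2 = 32245 km.
Circular speed at r₁: v₁ = √(μ/r₁) = √(3.98713×10^5/6690) = 7.7200 km/s.
Transfer-orbit speed at r₁ (v² = μ(2/r − 1/a)): v_p = √[μ(2/r₁ − 1/a_t)] = 10.336 km/s.
First burn Δv₁ = |v_p − v₁| = 2.616 km/s.
Circular speed at r₂: v₂ = √(μ/r₂) = 2.626 km/s.
Transfer-orbit speed at r₂: v_a = √[μ(2/r₂ − 1/a_t)] = 1.196 km/s.
Second burn Δv₂ = |v₂ − v_a| = 1.430 km/s.
Δv = Δv₁ + Δv₂ = 2.616 + 1.430 = 4.046 km/s.

Δv = 4.05 km/s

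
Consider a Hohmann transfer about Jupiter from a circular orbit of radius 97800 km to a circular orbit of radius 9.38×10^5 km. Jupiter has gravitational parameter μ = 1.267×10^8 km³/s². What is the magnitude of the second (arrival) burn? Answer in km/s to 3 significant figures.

Δv₂ = 6.57 km/s

Transfer-ellipse semi-major axis a_t = (r₁ + r₂)/2 = (97800 + 9.380×10^5)/2 = 5.179×10^5 km.
Circular speed at r = 9.380×10^5 km: v_c = √(μ/r) = 11.6222 km/s.
Vis-viva on the transfer ellipse at r = 9.380×10^5 km gives v_t = √[μ(2/r − 1/a_t)] = 5.05049 km/s.
Δv₂ = |v_t − v_c| = |5.05049 − 11.6222| = 6.572 km/s.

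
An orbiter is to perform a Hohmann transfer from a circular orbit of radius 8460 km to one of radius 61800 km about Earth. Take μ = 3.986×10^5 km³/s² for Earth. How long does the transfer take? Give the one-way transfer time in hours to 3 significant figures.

t = 9.10 hours

The Hohmann ellipse has a_t = (r₁ + r₂)/2 = 35130 km.
Half the transfer-orbit period gives t = π√(a_t³/μ) = 32760 s.
Converting: 32760 s ÷ 3600 s/hour = 9.10 hours.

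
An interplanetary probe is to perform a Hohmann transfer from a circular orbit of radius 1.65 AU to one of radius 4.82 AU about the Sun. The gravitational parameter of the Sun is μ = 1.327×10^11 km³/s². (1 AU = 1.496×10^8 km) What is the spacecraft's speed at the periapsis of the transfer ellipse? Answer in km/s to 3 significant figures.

In km: r₁ = 1.65 × 1.496×10^8 = 2.4684×10^8 km; r₂ = 4.82 × 1.496×10^8 = 7.21072×10^8 km.
The Hohmann ellipse has a_t = (r₁ + r₂)/2 = 4.83956×10^8 km.
The periapsis of the transfer ellipse is at r = 2.4684×10^8 km.
Vis-viva: v = √[μ(2/r − 1/a_t)] = √[1.327×10^11 × (2/2.4684×10^8 − 1/4.83956×10^8)] = 28.30 km/s.

v = 28.3 km/s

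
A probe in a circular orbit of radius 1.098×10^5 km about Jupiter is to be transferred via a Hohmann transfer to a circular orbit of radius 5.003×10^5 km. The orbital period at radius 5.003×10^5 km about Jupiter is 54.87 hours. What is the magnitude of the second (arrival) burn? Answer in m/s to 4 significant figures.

Δv₂ = 6366 m/s

From Kepler's third law T² = 4π²r³/μ at r = 5.003×10^5 km, T = 54.87 hours = 54.87 × 3600 s = 1.97532×10^5 s: μ = 4π²r³/T² = 1.26700×10^8 km³/s².
Transfer-ellipse semi-major axis a_t = (r₁ + r₂)/2 = (1.098×10^5 + 5.003×10^5)/2 = 3.0505×10^5 km.
Circular speed at r = 5.003×10^5 km: v_c = √(μ/r) = 15.9138 km/s.
Vis-viva on the transfer ellipse at r = 5.003×10^5 km gives v_t = √[μ(2/r − 1/a_t)] = 9.54748 km/s.
Δv₂ = |v_t − v_c| = |9.54748 − 15.9138| = 6.366 km/s.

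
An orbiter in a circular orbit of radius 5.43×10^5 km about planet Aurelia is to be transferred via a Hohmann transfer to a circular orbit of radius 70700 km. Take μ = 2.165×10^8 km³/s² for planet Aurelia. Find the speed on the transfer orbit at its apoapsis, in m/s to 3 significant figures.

v = 9580 m/s

Semi-major axis of the transfer orbit: a_t = (5.430×10^5 + 70700)/2 = 3.0685×10^5 km.
The apoapsis of the transfer ellipse is at r = 5.430×10^5 km.
Applying v² = μ(2/r − 1/a_t): v = 9.585 km/s.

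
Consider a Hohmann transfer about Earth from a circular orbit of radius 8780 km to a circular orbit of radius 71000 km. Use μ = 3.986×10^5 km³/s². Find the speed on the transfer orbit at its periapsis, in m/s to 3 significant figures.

v = 8990 m/s

Semi-major axis of the transfer orbit: a_t = (8780 + 71000)/2 = 39890 km.
At periapsis, r = 8780 km.
From the vis-viva equation, v = √[μ(2/r − 1/a_t)] = 8.989 km/s.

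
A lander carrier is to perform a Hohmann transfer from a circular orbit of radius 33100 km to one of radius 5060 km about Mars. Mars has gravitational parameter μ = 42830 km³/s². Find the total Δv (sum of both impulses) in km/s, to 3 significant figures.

Δv = 1.47 km/s

Semi-major axis of the transfer orbit: a_t = (33100 + 5060)/2 = 19080 km.
Circular speed at r₁: v₁ = √(μ/r₁) = √(42830/33100) = 1.1375 km/s.
Transfer-orbit speed at r₁ (vis-viva): v_a = √[μ(2/r₁ − 1/a_t)] = 0.58580 km/s.
First burn Δv₁ = |v_a − v₁| = 0.5517 km/s.
Circular speed at r₂: v₂ = √(μ/r₂) = 2.9094 km/s.
Transfer-orbit speed at r₂: v_p = √[μ(2/r₂ − 1/a_t)] = 3.8320 km/s.
Second burn Δv₂ = |v₂ − v_p| = 0.9226 km/s.
Δv = Δv₁ + Δv₂ = 0.5517 + 0.9226 = 1.474 km/s.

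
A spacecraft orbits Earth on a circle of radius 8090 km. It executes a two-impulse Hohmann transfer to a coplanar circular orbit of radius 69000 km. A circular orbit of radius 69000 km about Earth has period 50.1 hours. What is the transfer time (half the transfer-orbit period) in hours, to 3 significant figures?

t = 10.5 hours

From Kepler's third law T² = 4π²r³/μ at r = 69000 km, T = 50.1 hours = 50.1 × 3600 s = 1.8036×10^5 s: μ = 4π²r³/T² = 3.98682×10^5 km³/s².
Semi-major axis of the transfer orbit: a_t = (8090 + 69000)/2 = 38545 km.
Half the transfer-orbit period gives t = π√(a_t³/μ) = 37650 s.
Converting: 37650 s ÷ 3600 s/hour = 10.5 hours.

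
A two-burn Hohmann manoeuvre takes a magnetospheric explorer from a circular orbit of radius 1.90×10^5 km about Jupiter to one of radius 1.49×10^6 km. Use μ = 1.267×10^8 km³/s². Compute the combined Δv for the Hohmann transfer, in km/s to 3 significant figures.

Transfer-ellipse semi-major axis a_t = (r₁ + r₂)/2 = (1.900×10^5 + 1.490×10^6)/2 = 8.400×10^5 km.
Circular speed at r₁: v₁ = √(μ/r₁) = √(1.267×10^8/1.900×10^5) = 25.82329 km/s.
On the transfer ellipse at r₁, vis-viva equation gives v_p = √[μ(2/r₁ − 1/a_t)] = 34.39260 km/s.
First burn Δv₁ = |v_p − v₁| = 8.56931 km/s.
At r₂, v₂ = √(μ/r₂) = 9.22136 km/s.
Transfer-orbit speed at r₂: v_a = √[μ(2/r₂ − 1/a_t)] = 4.38563 km/s.
Second burn Δv₂ = |v₂ − v_a| = 4.83573 km/s.
Δv = Δv₁ + Δv₂ = 8.56931 + 4.83573 = 13.41 km/s.

Δv = 13.4 km/s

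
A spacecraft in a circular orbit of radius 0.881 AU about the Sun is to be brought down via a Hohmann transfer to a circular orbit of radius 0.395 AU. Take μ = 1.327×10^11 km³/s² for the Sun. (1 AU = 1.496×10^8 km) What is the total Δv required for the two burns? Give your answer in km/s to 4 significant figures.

Δv = 15.06 km/s

In km: r₁ = 0.881 × 1.496×10^8 = 1.317976×10^8 km; r₂ = 0.395 × 1.496×10^8 = 5.9092×10^7 km.
The Hohmann ellipse has a_t = (r₁ + r₂)/2 = 9.54448×10^7 km.
At r₁ the circular-orbit speed is v₁ = √(μ/r₁) = 31.731 km/s.
On the transfer ellipse at r₁, v² = μ(2/r − 1/a) gives v_a = √[μ(2/r₁ − 1/a_t)] = 24.967 km/s.
First burn Δv₁ = |v_a − v₁| = 6.764 km/s.
At r₂, v₂ = √(μ/r₂) = 47.388 km/s.
Transfer-orbit speed at r₂: v_p = √[μ(2/r₂ − 1/a_t)] = 55.686 km/s.
Second burn Δv₂ = |v₂ − v_p| = 8.298 km/s.
Δv = Δv₁ + Δv₂ = 6.764 + 8.298 = 15.06 km/s.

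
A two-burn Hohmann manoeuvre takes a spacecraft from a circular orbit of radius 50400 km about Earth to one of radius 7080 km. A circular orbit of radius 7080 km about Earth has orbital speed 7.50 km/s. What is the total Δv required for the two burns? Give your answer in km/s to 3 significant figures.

Δv = 3.85 km/s

From the circular-orbit relation v² = μ/r at r = 7080 km: μ = v²r = (7.50)² × 7080 = 3.98250×10^5 km³/s².
Transfer-ellipse semi-major axis a_t = (r₁ + r₂)/2 = (50400 + 7080)/2 = 28740 km.
At r₁ the circular-orbit speed is v₁ = √(μ/r₁) = 2.811 km/s.
Transfer-orbit speed at r₁ (vis-viva equation): v_a = √[μ(2/r₁ − 1/a_t)] = 1.395 km/s.
First burn Δv₁ = |v_a − v₁| = 1.416 km/s.
At r₂, v₂ = √(μ/r₂) = 7.500 km/s.
Transfer-orbit speed at r₂: v_p = √[μ(2/r₂ − 1/a_t)] = 9.932 km/s.
Second burn Δv₂ = |v₂ − v_p| = 2.432 km/s.
Total Δv = Δv₁ + Δv₂ = 3.848 km/s.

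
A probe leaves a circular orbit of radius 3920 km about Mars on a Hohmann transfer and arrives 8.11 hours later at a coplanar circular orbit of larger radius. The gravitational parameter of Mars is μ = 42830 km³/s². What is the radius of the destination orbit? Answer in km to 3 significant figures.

Transfer time t = 8.11 hours = 29196 s, and t = π√(a_t³/μ).
So a_t = (μ t²/π²)^(1/3) = (42830 × (29196)² / π²)^(1/3) = 15466 km.
Since a_t = (r₁ + r₂)/2, r₂ = 2a_t − r₁ = 2×15466 − 3920 = 27012 km.

r₂ = 27000 km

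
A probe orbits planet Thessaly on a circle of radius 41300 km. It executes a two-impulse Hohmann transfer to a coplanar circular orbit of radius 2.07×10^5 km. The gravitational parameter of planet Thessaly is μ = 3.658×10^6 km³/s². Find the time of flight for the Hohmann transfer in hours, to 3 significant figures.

t = 20.0 hours

Semi-major axis of the transfer orbit: a_t = (41300 + 2.070×10^5)/2 = 1.2415×10^5 km.
By Kepler's third law the transfer-orbit period is T = 2π√(a_t³/μ), so t = T/2 = 71850 s.
Converting: 71850 s ÷ 3600 s/hour = 20.0 hours.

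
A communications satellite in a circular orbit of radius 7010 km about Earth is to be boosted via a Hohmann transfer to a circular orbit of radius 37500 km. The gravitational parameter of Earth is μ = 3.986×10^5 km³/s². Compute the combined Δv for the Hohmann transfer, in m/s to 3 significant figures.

Δv = 3680 m/s

Transfer-ellipse semi-major axis a_t = (r₁ + r₂)/2 = (7010 + 37500)/2 = 22255 km.
At r₁ the circular-orbit speed is v₁ = √(μ/r₁) = 7.5407 km/s.
Transfer-orbit speed at r₁ (v² = μ(2/r − 1/a)): v_p = √[μ(2/r₁ − 1/a_t)] = 9.7884 km/s.
First burn Δv₁ = |v_p − v₁| = 2.248 km/s.
At r₂, v₂ = √(μ/r₂) = 3.260 km/s.
Transfer-orbit speed at r₂: v_a = √[μ(2/r₂ − 1/a_t)] = 1.830 km/s.
Second burn Δv₂ = |v₂ − v_a| = 1.430 km/s.
Total Δv = Δv₁ + Δv₂ = 3.678 km/s.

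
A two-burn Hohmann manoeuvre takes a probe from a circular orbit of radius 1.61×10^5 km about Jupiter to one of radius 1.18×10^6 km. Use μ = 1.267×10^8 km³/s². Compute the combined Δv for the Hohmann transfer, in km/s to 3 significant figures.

The Hohmann ellipse has a_t = (r₁ + r₂)/2 = 6.705×10^5 km.
At r₁ the circular-orbit speed is v₁ = √(μ/r₁) = 28.053 km/s.
Transfer-orbit speed at r₁ (vis-viva equation): v_p = √[μ(2/r₁ − 1/a_t)] = 37.215 km/s.
First burn Δv₁ = |v_p − v₁| = 9.162 km/s.
Circular speed at r₂: v₂ = √(μ/r₂) = 10.362 km/s.
Transfer-orbit speed at r₂: v_a = √[μ(2/r₂ − 1/a_t)] = 5.0776 km/s.
Second burn Δv₂ = |v₂ − v_a| = 5.284 km/s.
Δv = Δv₁ + Δv₂ = 9.162 + 5.284 = 14.45 km/s.

Δv = 14.4 km/s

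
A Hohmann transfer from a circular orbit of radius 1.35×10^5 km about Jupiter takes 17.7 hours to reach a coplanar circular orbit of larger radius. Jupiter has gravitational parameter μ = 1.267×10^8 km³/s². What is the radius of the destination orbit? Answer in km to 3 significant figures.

r₂ = 6.12×10^5 km

Transfer time t = 17.7 hours = 63720 s, and t = π√(a_t³/μ).
So a_t = (μ t²/π²)^(1/3) = (1.267×10^8 × (63720)² / π²)^(1/3) = 3.7354×10^5 km.
Since a_t = (r₁ + r₂)/2, r₂ = 2a_t − r₁ = 2×3.7354×10^5 − 1.350×10^5 = 6.1208×10^5 km.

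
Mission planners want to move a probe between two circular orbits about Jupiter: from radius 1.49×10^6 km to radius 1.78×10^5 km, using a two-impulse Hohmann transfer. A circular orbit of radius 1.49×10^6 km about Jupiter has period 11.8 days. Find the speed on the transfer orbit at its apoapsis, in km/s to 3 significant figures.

v = 4.24 km/s

From Kepler's third law T² = 4π²r³/μ at r = 1.49×10^6 km, T = 11.8 days = 11.8 × 86400 s = 1.01952×10^6 s: μ = 4π²r³/T² = 1.25640×10^8 km³/s².
Semi-major axis of the transfer orbit: a_t = (1.490×10^6 + 1.780×10^5)/2 = 8.340×10^5 km.
The apoapsis of the transfer ellipse is at r = 1.490×10^6 km.
From the vis-viva equation, v = √[μ(2/r − 1/a_t)] = 4.242 km/s.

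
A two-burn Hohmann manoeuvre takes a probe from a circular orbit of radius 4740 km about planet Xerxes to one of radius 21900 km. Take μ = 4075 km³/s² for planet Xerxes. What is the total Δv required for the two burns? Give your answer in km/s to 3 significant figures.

Δv = 0.436 km/s

Transfer-ellipse semi-major axis a_t = (r₁ + r₂)/2 = (4740 + 21900)/2 = 13320 km.
Circular speed at r₁: v₁ = √(μ/r₁) = √(4075/4740) = 0.92720 km/s.
Transfer-orbit speed at r₁ (vis-viva): v_p = √[μ(2/r₁ − 1/a_t)] = 1.1889 km/s.
First burn Δv₁ = |v_p − v₁| = 0.2617 km/s.
At r₂, v₂ = √(μ/r₂) = 0.43136 km/s.
Transfer-orbit speed at r₂: v_a = √[μ(2/r₂ − 1/a_t)] = 0.25732 km/s.
Second burn Δv₂ = |v₂ − v_a| = 0.1740 km/s.
Total Δv = Δv₁ + Δv₂ = 0.4357 km/s.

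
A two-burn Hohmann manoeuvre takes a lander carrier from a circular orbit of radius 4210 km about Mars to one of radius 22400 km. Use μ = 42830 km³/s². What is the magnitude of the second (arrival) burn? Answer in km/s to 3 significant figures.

The Hohmann ellipse has a_t = (r₁ + r₂)/2 = 13305 km.
On the circular orbit at r = 22400 km, v_c = √(μ/r) = 1.38277 km/s.
Vis-viva on the transfer ellipse at r = 22400 km gives v_t = √[μ(2/r − 1/a_t)] = 0.777828 km/s.
Δv₂ = |v_t − v_c| = |0.777828 − 1.38277| = 0.6049 km/s.

Δv₂ = 0.605 km/s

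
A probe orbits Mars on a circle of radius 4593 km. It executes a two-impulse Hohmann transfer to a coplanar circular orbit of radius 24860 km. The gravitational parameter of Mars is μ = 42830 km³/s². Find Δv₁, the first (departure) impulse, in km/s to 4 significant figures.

Δv₁ = 0.9139 km/s

Semi-major axis of the transfer orbit: a_t = (4593 + 24860)/2 = 14726.5 km.
On the circular orbit at r = 4593 km, v_c = √(μ/r) = 3.0537 km/s.
Vis-viva on the transfer ellipse at r = 4593 km gives v_t = √[μ(2/r − 1/a_t)] = 3.9676 km/s.
Δv₁ = |v_t − v_c| = |3.9676 − 3.0537| = 0.9139 km/s.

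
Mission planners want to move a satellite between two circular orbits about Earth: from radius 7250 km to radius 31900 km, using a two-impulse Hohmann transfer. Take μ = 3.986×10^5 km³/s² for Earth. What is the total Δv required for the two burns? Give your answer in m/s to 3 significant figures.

Semi-major axis of the transfer orbit: a_t = (7250 + 31900)/2 = 19575 km.
Circular speed at r₁: v₁ = √(μ/r₁) = √(3.986×10^5/7250) = 7.4148 km/s.
Transfer-orbit speed at r₁ (vis-viva equation): v_p = √[μ(2/r₁ − 1/a_t)] = 9.4655 km/s.
First burn Δv₁ = |v_p − v₁| = 2.0507 km/s.
Circular speed at r₂: v₂ = √(μ/r₂) = 3.5349 km/s.
Transfer-orbit speed at r₂: v_a = √[μ(2/r₂ − 1/a_t)] = 2.1513 km/s.
Second burn Δv₂ = |v₂ − v_a| = 1.3836 km/s.
Δv = Δv₁ + Δv₂ = 2.0507 + 1.3836 = 3.434 km/s.

Δv = 3430 m/s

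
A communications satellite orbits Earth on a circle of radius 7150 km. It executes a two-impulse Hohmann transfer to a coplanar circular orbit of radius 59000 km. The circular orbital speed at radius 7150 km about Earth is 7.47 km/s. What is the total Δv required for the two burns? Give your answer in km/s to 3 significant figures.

From the circular-orbit relation v² = μ/r at r = 7150 km: μ = v²r = (7.47)² × 7150 = 3.98976×10^5 km³/s².
The Hohmann ellipse has a_t = (r₁ + r₂)/2 = 33075 km.
At r₁ the circular-orbit speed is v₁ = √(μ/r₁) = 7.470 km/s.
On the transfer ellipse at r₁, v² = μ(2/r − 1/a) gives v_p = √[μ(2/r₁ − 1/a_t)] = 9.977 km/s.
First burn Δv₁ = |v_p − v₁| = 2.507 km/s.
Circular speed at r₂: v₂ = √(μ/r₂) = 2.600 km/s.
Transfer-orbit speed at r₂: v_a = √[μ(2/r₂ − 1/a_t)] = 1.209 km/s.
Second burn Δv₂ = |v₂ − v_a| = 1.391 km/s.
Total Δv = Δv₁ + Δv₂ = 3.898 km/s.

Δv = 3.90 km/s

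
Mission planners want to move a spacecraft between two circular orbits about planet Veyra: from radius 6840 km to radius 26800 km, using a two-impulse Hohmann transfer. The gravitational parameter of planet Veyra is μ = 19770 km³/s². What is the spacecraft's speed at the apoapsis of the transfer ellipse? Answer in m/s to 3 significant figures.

Semi-major axis of the transfer orbit: a_t = (6840 + 26800)/2 = 16820 km.
At apoapsis, r = 26800 km.
From the vis-viva equation, v = √[μ(2/r − 1/a_t)] = 0.5477 km/s.

v = 548 m/s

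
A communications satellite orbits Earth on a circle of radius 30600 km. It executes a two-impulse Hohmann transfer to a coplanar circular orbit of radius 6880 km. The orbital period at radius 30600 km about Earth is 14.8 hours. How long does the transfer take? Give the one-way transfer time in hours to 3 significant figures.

t = 3.55 hours

From Kepler's third law T² = 4π²r³/μ at r = 30600 km, T = 14.8 hours = 14.8 × 3600 s = 53280 s: μ = 4π²r³/T² = 3.98470×10^5 km³/s².
Transfer-ellipse semi-major axis a_t = (r₁ + r₂)/2 = (30600 + 6880)/2 = 18740 km.
By Kepler's third law the transfer-orbit period is T = 2π√(a_t³/μ), so t = T/2 = 12770 s.
Converting: 12770 s ÷ 3600 s/hour = 3.55 hours.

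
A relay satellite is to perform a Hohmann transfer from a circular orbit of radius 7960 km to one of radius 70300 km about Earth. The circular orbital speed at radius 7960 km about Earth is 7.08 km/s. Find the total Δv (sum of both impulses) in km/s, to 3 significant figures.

From the circular-orbit relation v² = μ/r at r = 7960 km: μ = v²r = (7.08)² × 7960 = 3.99006×10^5 km³/s².
Transfer-ellipse semi-major axis a_t = (r₁ + r₂)/2 = (7960 + 70300)/2 = 39130 km.
At r₁ the circular-orbit speed is v₁ = √(μ/r₁) = 7.080 km/s.
Transfer-orbit speed at r₁ (vis-viva): v_p = √[μ(2/r₁ − 1/a_t)] = 9.490 km/s.
First burn Δv₁ = |v_p − v₁| = 2.410 km/s.
At r₂, v₂ = √(μ/r₂) = 2.3824 km/s.
Transfer-orbit speed at r₂: v_a = √[μ(2/r₂ − 1/a_t)] = 1.0745 km/s.
Second burn Δv₂ = |v₂ − v_a| = 1.308 km/s.
Total Δv = Δv₁ + Δv₂ = 3.718 km/s.

Δv = 3.72 km/s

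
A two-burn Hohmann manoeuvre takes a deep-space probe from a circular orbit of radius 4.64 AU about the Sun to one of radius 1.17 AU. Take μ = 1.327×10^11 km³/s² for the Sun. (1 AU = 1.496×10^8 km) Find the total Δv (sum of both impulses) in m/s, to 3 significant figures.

Δv = 12300 m/s

In km: r₁ = 4.64 × 1.496×10^8 = 6.94144×10^8 km; r₂ = 1.17 × 1.496×10^8 = 1.75032×10^8 km.
The Hohmann ellipse has a_t = (r₁ + r₂)/2 = 4.34588×10^8 km.
Circular speed at r₁: v₁ = √(μ/r₁) = √(1.327×10^11/6.94144×10^8) = 13.8264 km/s.
Transfer-orbit speed at r₁ (vis-viva): v_a = √[μ(2/r₁ − 1/a_t)] = 8.77466 km/s.
First burn Δv₁ = |v_a − v₁| = 5.052 km/s.
Circular speed at r₂: v₂ = √(μ/r₂) = 27.5345 km/s.
Transfer-orbit speed at r₂: v_p = √[μ(2/r₂ − 1/a_t)] = 34.7987 km/s.
Second burn Δv₂ = |v₂ − v_p| = 7.264 km/s.
Total Δv = Δv₁ + Δv₂ = 12.32 km/s.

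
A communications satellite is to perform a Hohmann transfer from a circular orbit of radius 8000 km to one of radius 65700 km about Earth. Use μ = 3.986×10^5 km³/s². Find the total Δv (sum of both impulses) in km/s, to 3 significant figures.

Transfer-ellipse semi-major axis a_t = (r₁ + r₂)/2 = (8000 + 65700)/2 = 36850 km.
At r₁ the circular-orbit speed is v₁ = √(μ/r₁) = 7.05868 km/s.
Transfer-orbit speed at r₁ (v² = μ(2/r − 1/a)): v_p = √[μ(2/r₁ − 1/a_t)] = 9.42514 km/s.
First burn Δv₁ = |v_p − v₁| = 2.3665 km/s.
At r₂, v₂ = √(μ/r₂) = 2.46312 km/s.
Transfer-orbit speed at r₂: v_a = √[μ(2/r₂ − 1/a_t)] = 1.14766 km/s.
Second burn Δv₂ = |v₂ − v_a| = 1.3155 km/s.
Δv = Δv₁ + Δv₂ = 2.3665 + 1.3155 = 3.682 km/s.

Δv = 3.68 km/s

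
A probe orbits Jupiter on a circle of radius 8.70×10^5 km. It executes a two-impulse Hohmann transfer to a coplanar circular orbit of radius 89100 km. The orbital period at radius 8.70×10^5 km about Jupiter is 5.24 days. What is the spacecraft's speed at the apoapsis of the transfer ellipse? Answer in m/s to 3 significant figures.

v = 5200 m/s

From Kepler's third law T² = 4π²r³/μ at r = 8.70×10^5 km, T = 5.24 days = 5.24 × 86400 s = 4.52736×10^5 s: μ = 4π²r³/T² = 1.26832×10^8 km³/s².
The Hohmann ellipse has a_t = (r₁ + r₂)/2 = 4.7955×10^5 km.
At apoapsis, r = 8.700×10^5 km.
Applying v² = μ(2/r − 1/a_t): v = 5.204 km/s.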